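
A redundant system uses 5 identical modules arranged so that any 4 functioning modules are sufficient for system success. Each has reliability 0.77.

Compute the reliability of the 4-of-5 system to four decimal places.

R = Σ_{i=4}^{5} C(5,i) p^i (1−p)^{5−i} with p = 0.77
C(5,4)·0.77^4·0.23^1 = 0.404260
C(5,5)·0.77^5·0.23^0 = 0.270678
Sum = 0.6749

0.6749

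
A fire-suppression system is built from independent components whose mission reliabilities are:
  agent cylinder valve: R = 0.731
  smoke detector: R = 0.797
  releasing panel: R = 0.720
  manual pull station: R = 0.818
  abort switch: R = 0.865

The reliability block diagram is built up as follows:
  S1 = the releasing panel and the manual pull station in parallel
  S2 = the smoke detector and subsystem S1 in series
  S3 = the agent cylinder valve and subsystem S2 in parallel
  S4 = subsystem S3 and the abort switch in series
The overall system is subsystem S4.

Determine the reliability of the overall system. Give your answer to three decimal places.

0.808

Parallel (releasing panel and manual pull station): 1 − (1 − 0.72000)(1 − 0.81800) = 0.94904
Series (smoke detector and [0.94904]): 0.79700 × 0.94904 = 0.75638
Parallel (agent cylinder valve and [0.75638]): 1 − (1 − 0.73100)(1 − 0.75638) = 0.93447
Series ([0.93447] and abort switch): 0.93447 × 0.86500 = 0.808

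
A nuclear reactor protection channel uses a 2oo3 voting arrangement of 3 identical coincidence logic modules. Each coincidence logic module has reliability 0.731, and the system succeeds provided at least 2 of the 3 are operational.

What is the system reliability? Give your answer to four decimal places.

0.8218

R = Σ_{i=2}^{3} C(3,i) p^i (1−p)^{3−i} with p = 0.731
C(3,2)·0.731^2·0.269^1 = 0.431229
C(3,3)·0.731^3·0.269^0 = 0.390618
Sum = 0.8218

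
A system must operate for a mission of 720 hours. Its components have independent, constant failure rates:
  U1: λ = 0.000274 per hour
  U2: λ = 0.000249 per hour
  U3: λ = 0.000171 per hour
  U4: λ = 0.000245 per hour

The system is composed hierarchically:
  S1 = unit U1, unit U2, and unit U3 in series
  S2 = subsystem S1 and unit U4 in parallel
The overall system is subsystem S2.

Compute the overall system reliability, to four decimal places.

R(U1) = exp(−0.000274 × 720) = 0.820961
R(U2) = exp(−0.000249 × 720) = 0.835872
R(U3) = exp(−0.000171 × 720) = 0.884158
R(U4) = exp(−0.000245 × 720) = 0.838283
Series (U1, U2, and U3): 0.820961 × 0.835872 × 0.884158 = 0.606725
Parallel ([0.606725] and U4): 1 − (1 − 0.606725)(1 − 0.838283) = 0.9364

0.9364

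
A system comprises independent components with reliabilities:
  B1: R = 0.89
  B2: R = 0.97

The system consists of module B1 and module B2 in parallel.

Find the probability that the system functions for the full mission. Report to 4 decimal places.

0.9967

Parallel (B1 and B2): 1 − (1 − 0.890000)(1 − 0.970000) = 0.9967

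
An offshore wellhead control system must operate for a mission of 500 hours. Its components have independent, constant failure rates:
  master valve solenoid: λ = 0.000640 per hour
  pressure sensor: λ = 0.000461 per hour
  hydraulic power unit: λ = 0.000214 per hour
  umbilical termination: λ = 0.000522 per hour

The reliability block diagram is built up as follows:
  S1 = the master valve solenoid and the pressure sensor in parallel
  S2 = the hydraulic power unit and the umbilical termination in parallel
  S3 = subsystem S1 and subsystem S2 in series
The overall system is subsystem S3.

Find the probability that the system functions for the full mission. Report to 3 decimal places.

R(master valve solenoid) = exp(−0.000640 × 500) = 0.72615
R(pressure sensor) = exp(−0.000461 × 500) = 0.79414
R(hydraulic power unit) = exp(−0.000214 × 500) = 0.89853
R(umbilical termination) = exp(−0.000522 × 500) = 0.77028
Parallel (master valve solenoid and pressure sensor): 1 − (1 − 0.72615)(1 − 0.79414) = 0.94363
Parallel (hydraulic power unit and umbilical termination): 1 − (1 − 0.89853)(1 − 0.77028) = 0.97669
Series ([0.94363] and [0.97669]): 0.94363 × 0.97669 = 0.922

0.922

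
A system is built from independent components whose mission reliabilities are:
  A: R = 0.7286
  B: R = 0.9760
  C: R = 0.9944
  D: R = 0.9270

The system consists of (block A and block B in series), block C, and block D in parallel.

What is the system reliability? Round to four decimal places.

0.9999

Series (A and B): 0.728600 × 0.976000 = 0.711114
Parallel ([0.711114], C, and D): 1 − (1 − 0.711114)(1 − 0.994400)(1 − 0.927000) = 0.9999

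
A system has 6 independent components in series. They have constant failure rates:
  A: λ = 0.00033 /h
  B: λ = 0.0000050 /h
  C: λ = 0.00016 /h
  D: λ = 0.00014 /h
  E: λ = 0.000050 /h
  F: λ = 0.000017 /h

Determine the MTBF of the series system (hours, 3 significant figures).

1420

Series of exponential components: λ_sys = Σ λ_i
λ_sys = 0.00033 + 0.0000050 + 0.00016 + 0.00014 + 0.000050 + 0.000017 = 7.0200e-04 /h
MTBF = 1 / λ_sys = 1420 h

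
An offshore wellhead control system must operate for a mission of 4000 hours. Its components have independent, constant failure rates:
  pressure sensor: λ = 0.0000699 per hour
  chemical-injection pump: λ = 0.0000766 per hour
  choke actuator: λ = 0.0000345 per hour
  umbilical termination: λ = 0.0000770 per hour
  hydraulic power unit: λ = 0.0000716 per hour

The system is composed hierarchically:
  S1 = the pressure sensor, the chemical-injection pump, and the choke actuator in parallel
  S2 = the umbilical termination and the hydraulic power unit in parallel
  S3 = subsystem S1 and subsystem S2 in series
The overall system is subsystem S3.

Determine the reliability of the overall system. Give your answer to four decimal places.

0.9262

R(pressure sensor) = exp(−0.0000699 × 4000) = 0.756086
R(chemical-injection pump) = exp(−0.0000766 × 4000) = 0.736092
R(choke actuator) = exp(−0.0000345 × 4000) = 0.871099
R(umbilical termination) = exp(−0.0000770 × 4000) = 0.734915
R(hydraulic power unit) = exp(−0.0000716 × 4000) = 0.750962
Parallel (pressure sensor, chemical-injection pump, and choke actuator): 1 − (1 − 0.756086)(1 − 0.736092)(1 − 0.871099) = 0.991703
Parallel (umbilical termination and hydraulic power unit): 1 − (1 − 0.734915)(1 − 0.750962) = 0.933984
Series ([0.991703] and [0.933984]): 0.991703 × 0.933984 = 0.9262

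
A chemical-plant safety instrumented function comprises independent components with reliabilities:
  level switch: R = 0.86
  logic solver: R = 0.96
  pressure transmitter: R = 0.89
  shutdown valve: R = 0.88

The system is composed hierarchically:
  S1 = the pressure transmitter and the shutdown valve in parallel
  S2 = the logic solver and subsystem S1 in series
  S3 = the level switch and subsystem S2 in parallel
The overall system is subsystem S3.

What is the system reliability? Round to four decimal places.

0.9926

Parallel (pressure transmitter and shutdown valve): 1 − (1 − 0.890000)(1 − 0.880000) = 0.986800
Series (logic solver and [0.986800]): 0.960000 × 0.986800 = 0.947328
Parallel (level switch and [0.947328]): 1 − (1 − 0.860000)(1 − 0.947328) = 0.9926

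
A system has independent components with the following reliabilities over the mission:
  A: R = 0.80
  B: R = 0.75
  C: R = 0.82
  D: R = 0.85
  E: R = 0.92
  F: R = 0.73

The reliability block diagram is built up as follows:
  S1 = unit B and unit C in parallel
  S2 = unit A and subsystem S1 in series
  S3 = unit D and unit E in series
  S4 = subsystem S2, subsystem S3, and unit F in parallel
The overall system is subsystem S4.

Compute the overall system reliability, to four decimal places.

0.9861

Parallel (B and C): 1 − (1 − 0.750000)(1 − 0.820000) = 0.955000
Series (A and [0.955000]): 0.800000 × 0.955000 = 0.764000
Series (D and E): 0.850000 × 0.920000 = 0.782000
Parallel ([0.764000], [0.782000], and F): 1 − (1 − 0.764000)(1 − 0.782000)(1 − 0.730000) = 0.9861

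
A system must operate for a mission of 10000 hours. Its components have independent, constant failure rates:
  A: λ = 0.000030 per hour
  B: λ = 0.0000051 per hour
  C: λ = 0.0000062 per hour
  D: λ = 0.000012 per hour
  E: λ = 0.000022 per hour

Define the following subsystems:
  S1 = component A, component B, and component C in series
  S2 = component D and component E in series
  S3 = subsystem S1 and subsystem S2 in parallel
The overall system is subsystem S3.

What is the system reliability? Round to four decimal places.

0.9025

R(A) = exp(−0.000030 × 10000) = 0.740818
R(B) = exp(−0.0000051 × 10000) = 0.950279
R(C) = exp(−0.0000062 × 10000) = 0.939883
R(D) = exp(−0.000012 × 10000) = 0.886920
R(E) = exp(−0.000022 × 10000) = 0.802519
Series (A, B, and C): 0.740818 × 0.950279 × 0.939883 = 0.661662
Series (D and E): 0.886920 × 0.802519 = 0.711770
Parallel ([0.661662] and [0.711770]): 1 − (1 − 0.661662)(1 − 0.711770) = 0.9025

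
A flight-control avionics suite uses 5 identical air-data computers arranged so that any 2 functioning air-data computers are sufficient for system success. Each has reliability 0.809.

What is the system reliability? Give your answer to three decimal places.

0.994

R = Σ_{i=2}^{5} C(5,i) p^i (1−p)^{5−i} with p = 0.809
C(5,2)·0.809^2·0.191^3 = 0.04560
C(5,3)·0.809^3·0.191^2 = 0.19316
C(5,4)·0.809^4·0.191^1 = 0.40907
C(5,5)·0.809^5·0.191^0 = 0.34653
Sum = 0.994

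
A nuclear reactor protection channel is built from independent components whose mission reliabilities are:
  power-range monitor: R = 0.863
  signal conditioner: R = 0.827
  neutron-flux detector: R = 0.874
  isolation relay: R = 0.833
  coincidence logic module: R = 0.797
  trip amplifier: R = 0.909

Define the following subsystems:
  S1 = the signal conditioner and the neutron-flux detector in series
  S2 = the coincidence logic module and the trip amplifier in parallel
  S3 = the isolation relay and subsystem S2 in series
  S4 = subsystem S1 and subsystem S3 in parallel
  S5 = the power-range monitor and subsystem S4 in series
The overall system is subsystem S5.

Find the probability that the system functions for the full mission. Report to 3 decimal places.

Series (signal conditioner and neutron-flux detector): 0.82700 × 0.87400 = 0.72280
Parallel (coincidence logic module and trip amplifier): 1 − (1 − 0.79700)(1 − 0.90900) = 0.98153
Series (isolation relay and [0.98153]): 0.83300 × 0.98153 = 0.81761
Parallel ([0.72280] and [0.81761]): 1 − (1 − 0.72280)(1 − 0.81761) = 0.94944
Series (power-range monitor and [0.94944]): 0.86300 × 0.94944 = 0.819

0.819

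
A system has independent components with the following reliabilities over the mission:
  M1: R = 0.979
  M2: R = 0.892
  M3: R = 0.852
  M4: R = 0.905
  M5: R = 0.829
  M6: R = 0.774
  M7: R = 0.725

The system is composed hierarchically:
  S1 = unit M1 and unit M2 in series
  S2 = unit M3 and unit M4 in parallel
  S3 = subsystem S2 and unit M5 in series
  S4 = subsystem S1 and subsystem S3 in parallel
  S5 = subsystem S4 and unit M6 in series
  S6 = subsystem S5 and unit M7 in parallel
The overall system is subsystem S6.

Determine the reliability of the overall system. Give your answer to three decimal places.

0.933

Series (M1 and M2): 0.97900 × 0.89200 = 0.87327
Parallel (M3 and M4): 1 − (1 − 0.85200)(1 − 0.90500) = 0.98594
Series ([0.98594] and M5): 0.98594 × 0.82900 = 0.81734
Parallel ([0.87327] and [0.81734]): 1 − (1 − 0.87327)(1 − 0.81734) = 0.97685
Series ([0.97685] and M6): 0.97685 × 0.77400 = 0.75608
Parallel ([0.75608] and M7): 1 − (1 − 0.75608)(1 − 0.72500) = 0.933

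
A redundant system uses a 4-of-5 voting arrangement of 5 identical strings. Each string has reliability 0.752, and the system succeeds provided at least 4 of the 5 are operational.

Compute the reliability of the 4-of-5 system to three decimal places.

R = Σ_{i=4}^{5} C(5,i) p^i (1−p)^{5−i} with p = 0.752
C(5,4)·0.752^4·0.248^1 = 0.39655
C(5,5)·0.752^5·0.248^0 = 0.24049
Sum = 0.637

0.637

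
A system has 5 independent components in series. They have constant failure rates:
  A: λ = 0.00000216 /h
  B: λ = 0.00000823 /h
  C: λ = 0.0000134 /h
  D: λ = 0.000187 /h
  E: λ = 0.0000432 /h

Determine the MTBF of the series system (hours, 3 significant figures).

3940

Series of exponential components: λ_sys = Σ λ_i
λ_sys = 0.00000216 + 0.00000823 + 0.0000134 + 0.000187 + 0.0000432 = 2.5399e-04 /h
MTBF = 1 / λ_sys = 3940 h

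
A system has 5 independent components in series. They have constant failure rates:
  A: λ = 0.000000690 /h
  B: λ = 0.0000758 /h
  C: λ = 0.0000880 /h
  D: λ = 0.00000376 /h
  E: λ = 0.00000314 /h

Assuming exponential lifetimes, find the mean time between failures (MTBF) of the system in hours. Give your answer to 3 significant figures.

Series of exponential components: λ_sys = Σ λ_i
λ_sys = 0.000000690 + 0.0000758 + 0.0000880 + 0.00000376 + 0.00000314 = 1.7139e-04 /h
MTBF = 1 / λ_sys = 5830 h

5830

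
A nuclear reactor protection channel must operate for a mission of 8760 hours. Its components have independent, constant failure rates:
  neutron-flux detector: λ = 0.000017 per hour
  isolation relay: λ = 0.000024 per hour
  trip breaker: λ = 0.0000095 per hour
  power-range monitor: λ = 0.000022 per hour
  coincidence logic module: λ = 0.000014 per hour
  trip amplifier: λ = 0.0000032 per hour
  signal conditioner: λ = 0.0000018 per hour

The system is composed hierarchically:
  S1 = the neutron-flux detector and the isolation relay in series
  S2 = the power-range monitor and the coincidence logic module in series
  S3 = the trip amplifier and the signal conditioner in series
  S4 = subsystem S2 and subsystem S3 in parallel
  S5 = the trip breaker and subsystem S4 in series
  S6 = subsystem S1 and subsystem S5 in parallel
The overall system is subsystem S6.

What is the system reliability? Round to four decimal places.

R(neutron-flux detector) = exp(−0.000017 × 8760) = 0.861638
R(isolation relay) = exp(−0.000024 × 8760) = 0.810390
R(trip breaker) = exp(−0.0000095 × 8760) = 0.920149
R(power-range monitor) = exp(−0.000022 × 8760) = 0.824713
R(coincidence logic module) = exp(−0.000014 × 8760) = 0.884582
R(trip amplifier) = exp(−0.0000032 × 8760) = 0.972357
R(signal conditioner) = exp(−0.0000018 × 8760) = 0.984356
Series (neutron-flux detector and isolation relay): 0.861638 × 0.810390 = 0.698263
Series (power-range monitor and coincidence logic module): 0.824713 × 0.884582 = 0.729526
Series (trip amplifier and signal conditioner): 0.972357 × 0.984356 = 0.957145
Parallel ([0.729526] and [0.957145]): 1 − (1 − 0.729526)(1 − 0.957145) = 0.988409
Series (trip breaker and [0.988409]): 0.920149 × 0.988409 = 0.909484
Parallel ([0.698263] and [0.909484]): 1 − (1 − 0.698263)(1 − 0.909484) = 0.9727

0.9727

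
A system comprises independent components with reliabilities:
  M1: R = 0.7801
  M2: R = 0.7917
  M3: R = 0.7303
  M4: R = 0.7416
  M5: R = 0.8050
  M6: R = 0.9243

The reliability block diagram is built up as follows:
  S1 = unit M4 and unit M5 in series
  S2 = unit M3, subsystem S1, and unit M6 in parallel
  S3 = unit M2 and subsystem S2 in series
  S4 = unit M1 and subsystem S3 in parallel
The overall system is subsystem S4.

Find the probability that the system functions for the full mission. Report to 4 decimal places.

0.9528

Series (M4 and M5): 0.741600 × 0.805000 = 0.596988
Parallel (M3, [0.596988], and M6): 1 − (1 − 0.730300)(1 − 0.596988)(1 − 0.924300) = 0.991772
Series (M2 and [0.991772]): 0.791700 × 0.991772 = 0.785186
Parallel (M1 and [0.785186]): 1 − (1 − 0.780100)(1 − 0.785186) = 0.9528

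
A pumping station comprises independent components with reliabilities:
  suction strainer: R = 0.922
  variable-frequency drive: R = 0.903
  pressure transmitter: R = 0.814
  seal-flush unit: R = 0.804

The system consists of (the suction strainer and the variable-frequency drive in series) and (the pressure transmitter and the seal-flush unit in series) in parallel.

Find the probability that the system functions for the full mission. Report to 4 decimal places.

0.9421

Series (suction strainer and variable-frequency drive): 0.922000 × 0.903000 = 0.832566
Series (pressure transmitter and seal-flush unit): 0.814000 × 0.804000 = 0.654456
Parallel ([0.832566] and [0.654456]): 1 − (1 − 0.832566)(1 − 0.654456) = 0.9421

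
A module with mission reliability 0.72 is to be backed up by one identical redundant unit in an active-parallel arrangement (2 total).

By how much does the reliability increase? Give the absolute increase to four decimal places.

R_before = 0.72
R_after = 1 − (1 − 0.72)^2 = 0.9216
ΔR = 0.9216 − 0.72 = 0.2016

0.2016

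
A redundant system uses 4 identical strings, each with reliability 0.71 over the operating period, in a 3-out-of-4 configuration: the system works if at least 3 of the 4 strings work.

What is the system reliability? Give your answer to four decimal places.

0.6693

R = Σ_{i=3}^{4} C(4,i) p^i (1−p)^{4−i} with p = 0.71
C(4,3)·0.71^3·0.29^1 = 0.415177
C(4,4)·0.71^4·0.29^0 = 0.254117
Sum = 0.6693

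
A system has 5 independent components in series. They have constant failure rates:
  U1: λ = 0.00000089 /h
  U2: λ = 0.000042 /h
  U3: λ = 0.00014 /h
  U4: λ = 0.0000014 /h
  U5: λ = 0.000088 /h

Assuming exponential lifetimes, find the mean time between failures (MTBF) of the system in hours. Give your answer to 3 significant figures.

3670

Series of exponential components: λ_sys = Σ λ_i
λ_sys = 0.00000089 + 0.000042 + 0.00014 + 0.0000014 + 0.000088 = 2.7229e-04 /h
MTBF = 1 / λ_sys = 3670 h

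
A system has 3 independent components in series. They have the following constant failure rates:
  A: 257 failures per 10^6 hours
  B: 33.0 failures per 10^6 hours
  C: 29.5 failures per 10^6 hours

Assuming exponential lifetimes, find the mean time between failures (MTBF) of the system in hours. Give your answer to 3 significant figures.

3130

Series of exponential components: λ_sys = Σ λ_i
λ_sys = 0.000257 + 0.0000330 + 0.0000295 = 3.1950e-04 /h
MTBF = 1 / λ_sys = 3130 h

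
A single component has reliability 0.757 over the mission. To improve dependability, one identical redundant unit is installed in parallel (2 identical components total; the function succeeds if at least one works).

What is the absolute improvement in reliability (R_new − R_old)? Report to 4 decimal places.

R_before = 0.757
R_after = 1 − (1 − 0.757)^2 = 0.9410
ΔR = 0.9410 − 0.757 = 0.1840

0.1840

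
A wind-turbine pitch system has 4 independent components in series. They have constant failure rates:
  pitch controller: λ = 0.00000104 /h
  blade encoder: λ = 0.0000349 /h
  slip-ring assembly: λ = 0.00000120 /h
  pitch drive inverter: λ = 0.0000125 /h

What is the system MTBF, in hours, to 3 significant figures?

20100

Series of exponential components: λ_sys = Σ λ_i
λ_sys = 0.00000104 + 0.0000349 + 0.00000120 + 0.0000125 = 4.9640e-05 /h
MTBF = 1 / λ_sys = 20100 h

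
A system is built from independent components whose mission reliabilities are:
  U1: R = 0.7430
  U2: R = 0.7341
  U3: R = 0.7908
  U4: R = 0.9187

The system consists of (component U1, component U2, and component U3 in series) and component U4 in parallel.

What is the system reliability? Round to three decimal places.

Series (U1, U2, and U3): 0.74300 × 0.73410 × 0.79080 = 0.43133
Parallel ([0.43133] and U4): 1 − (1 − 0.43133)(1 − 0.91870) = 0.954

0.954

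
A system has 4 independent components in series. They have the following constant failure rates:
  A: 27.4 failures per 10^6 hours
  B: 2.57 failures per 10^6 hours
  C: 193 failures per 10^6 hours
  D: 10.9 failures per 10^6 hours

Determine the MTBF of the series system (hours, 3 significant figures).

4280

Series of exponential components: λ_sys = Σ λ_i
λ_sys = 0.0000274 + 0.00000257 + 0.000193 + 0.0000109 = 2.3387e-04 /h
MTBF = 1 / λ_sys = 4280 h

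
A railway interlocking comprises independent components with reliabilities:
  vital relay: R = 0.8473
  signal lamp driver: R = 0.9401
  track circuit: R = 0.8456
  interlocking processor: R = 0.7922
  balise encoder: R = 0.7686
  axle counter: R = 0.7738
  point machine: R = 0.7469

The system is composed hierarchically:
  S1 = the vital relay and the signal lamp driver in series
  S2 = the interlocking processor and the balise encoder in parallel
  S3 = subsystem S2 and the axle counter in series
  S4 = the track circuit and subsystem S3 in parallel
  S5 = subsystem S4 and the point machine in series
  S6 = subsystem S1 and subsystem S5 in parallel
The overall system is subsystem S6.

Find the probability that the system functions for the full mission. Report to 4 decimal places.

Series (vital relay and signal lamp driver): 0.847300 × 0.940100 = 0.796547
Parallel (interlocking processor and balise encoder): 1 − (1 − 0.792200)(1 − 0.768600) = 0.951915
Series ([0.951915] and axle counter): 0.951915 × 0.773800 = 0.736592
Parallel (track circuit and [0.736592]): 1 − (1 − 0.845600)(1 − 0.736592) = 0.959330
Series ([0.959330] and point machine): 0.959330 × 0.746900 = 0.716524
Parallel ([0.796547] and [0.716524]): 1 − (1 − 0.796547)(1 − 0.716524) = 0.9423

0.9423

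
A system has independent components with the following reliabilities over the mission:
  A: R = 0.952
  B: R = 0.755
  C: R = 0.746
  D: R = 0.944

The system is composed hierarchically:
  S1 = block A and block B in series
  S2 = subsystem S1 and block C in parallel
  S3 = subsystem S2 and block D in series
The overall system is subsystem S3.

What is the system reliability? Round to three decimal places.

Series (A and B): 0.95200 × 0.75500 = 0.71876
Parallel ([0.71876] and C): 1 − (1 − 0.71876)(1 − 0.74600) = 0.92857
Series ([0.92857] and D): 0.92857 × 0.94400 = 0.877

0.877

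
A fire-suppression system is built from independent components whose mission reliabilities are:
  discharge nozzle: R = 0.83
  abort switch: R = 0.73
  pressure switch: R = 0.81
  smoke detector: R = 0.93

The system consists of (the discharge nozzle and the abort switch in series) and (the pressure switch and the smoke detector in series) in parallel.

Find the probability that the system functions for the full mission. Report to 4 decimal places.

0.9028

Series (discharge nozzle and abort switch): 0.830000 × 0.730000 = 0.605900
Series (pressure switch and smoke detector): 0.810000 × 0.930000 = 0.753300
Parallel ([0.605900] and [0.753300]): 1 − (1 − 0.605900)(1 − 0.753300) = 0.9028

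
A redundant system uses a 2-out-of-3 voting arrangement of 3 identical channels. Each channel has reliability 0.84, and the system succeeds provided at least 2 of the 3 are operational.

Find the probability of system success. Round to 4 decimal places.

0.9314

R = Σ_{i=2}^{3} C(3,i) p^i (1−p)^{3−i} with p = 0.84
C(3,2)·0.84^2·0.16^1 = 0.338688
C(3,3)·0.84^3·0.16^0 = 0.592704
Sum = 0.9314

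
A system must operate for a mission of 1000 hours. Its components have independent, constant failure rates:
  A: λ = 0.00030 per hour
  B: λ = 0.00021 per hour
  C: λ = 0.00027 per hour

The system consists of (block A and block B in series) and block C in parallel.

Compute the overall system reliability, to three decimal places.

R(A) = exp(−0.00030 × 1000) = 0.74082
R(B) = exp(−0.00021 × 1000) = 0.81058
R(C) = exp(−0.00027 × 1000) = 0.76338
Series (A and B): 0.74082 × 0.81058 = 0.60049
Parallel ([0.60049] and C): 1 − (1 − 0.60049)(1 − 0.76338) = 0.905

0.905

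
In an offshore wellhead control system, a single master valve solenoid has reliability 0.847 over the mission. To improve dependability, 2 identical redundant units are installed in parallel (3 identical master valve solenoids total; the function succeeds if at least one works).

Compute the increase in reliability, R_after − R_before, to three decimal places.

R_before = 0.847
R_after = 1 − (1 − 0.847)^3 = 0.996
ΔR = 0.996 − 0.847 = 0.149

0.149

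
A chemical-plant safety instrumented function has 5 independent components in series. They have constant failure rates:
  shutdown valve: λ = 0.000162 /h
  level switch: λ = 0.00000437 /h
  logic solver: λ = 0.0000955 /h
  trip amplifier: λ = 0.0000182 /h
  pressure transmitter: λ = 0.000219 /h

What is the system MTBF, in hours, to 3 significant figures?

2000

Series of exponential components: λ_sys = Σ λ_i
λ_sys = 0.000162 + 0.00000437 + 0.0000955 + 0.0000182 + 0.000219 = 4.9907e-04 /h
MTBF = 1 / λ_sys = 2000 h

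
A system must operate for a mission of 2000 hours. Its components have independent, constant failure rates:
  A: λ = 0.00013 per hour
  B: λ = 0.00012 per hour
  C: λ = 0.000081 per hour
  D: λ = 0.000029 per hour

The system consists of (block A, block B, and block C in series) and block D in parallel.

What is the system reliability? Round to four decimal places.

R(A) = exp(−0.00013 × 2000) = 0.771052
R(B) = exp(−0.00012 × 2000) = 0.786628
R(C) = exp(−0.000081 × 2000) = 0.850441
R(D) = exp(−0.000029 × 2000) = 0.943650
Series (A, B, and C): 0.771052 × 0.786628 × 0.850441 = 0.515819
Parallel ([0.515819] and D): 1 − (1 − 0.515819)(1 − 0.943650) = 0.9727

0.9727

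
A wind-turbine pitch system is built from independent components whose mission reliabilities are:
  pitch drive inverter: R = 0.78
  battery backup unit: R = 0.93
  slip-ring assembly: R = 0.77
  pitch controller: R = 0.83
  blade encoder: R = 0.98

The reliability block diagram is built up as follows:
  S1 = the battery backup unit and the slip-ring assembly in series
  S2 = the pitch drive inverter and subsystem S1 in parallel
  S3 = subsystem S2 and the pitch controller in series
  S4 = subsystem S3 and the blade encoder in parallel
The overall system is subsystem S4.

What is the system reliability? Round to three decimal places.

0.996

Series (battery backup unit and slip-ring assembly): 0.93000 × 0.77000 = 0.71610
Parallel (pitch drive inverter and [0.71610]): 1 − (1 − 0.78000)(1 − 0.71610) = 0.93754
Series ([0.93754] and pitch controller): 0.93754 × 0.83000 = 0.77816
Parallel ([0.77816] and blade encoder): 1 − (1 − 0.77816)(1 − 0.98000) = 0.996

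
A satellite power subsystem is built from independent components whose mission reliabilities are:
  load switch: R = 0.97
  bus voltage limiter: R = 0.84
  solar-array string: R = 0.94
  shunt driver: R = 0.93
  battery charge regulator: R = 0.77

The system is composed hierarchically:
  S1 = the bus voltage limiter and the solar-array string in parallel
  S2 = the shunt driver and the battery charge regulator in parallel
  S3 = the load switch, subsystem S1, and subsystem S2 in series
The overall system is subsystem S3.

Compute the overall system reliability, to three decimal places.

Parallel (bus voltage limiter and solar-array string): 1 − (1 − 0.84000)(1 − 0.94000) = 0.99040
Parallel (shunt driver and battery charge regulator): 1 − (1 − 0.93000)(1 − 0.77000) = 0.98390
Series (load switch, [0.99040], and [0.98390]): 0.97000 × 0.99040 × 0.98390 = 0.945

0.945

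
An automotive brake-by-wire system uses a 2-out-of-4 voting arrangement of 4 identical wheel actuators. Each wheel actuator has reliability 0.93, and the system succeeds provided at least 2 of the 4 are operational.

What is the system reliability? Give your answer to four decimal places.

R = Σ_{i=2}^{4} C(4,i) p^i (1−p)^{4−i} with p = 0.93
C(4,2)·0.93^2·0.07^2 = 0.025428
C(4,3)·0.93^3·0.07^1 = 0.225220
C(4,4)·0.93^4·0.07^0 = 0.748052
Sum = 0.9987

0.9987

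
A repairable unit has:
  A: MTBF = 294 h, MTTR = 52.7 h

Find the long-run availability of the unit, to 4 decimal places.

A(A) = MTBF/(MTBF+MTTR) = 294/(294+52.7) = 0.8480

0.8480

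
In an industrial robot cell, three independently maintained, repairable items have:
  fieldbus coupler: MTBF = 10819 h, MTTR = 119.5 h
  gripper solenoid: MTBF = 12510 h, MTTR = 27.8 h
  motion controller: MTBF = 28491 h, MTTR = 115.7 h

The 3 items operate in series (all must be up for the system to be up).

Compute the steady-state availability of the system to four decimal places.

A(fieldbus coupler) = MTBF/(MTBF+MTTR) = 10819/(10819+119.5) = 0.989075
A(gripper solenoid) = MTBF/(MTBF+MTTR) = 12510/(12510+27.8) = 0.997783
A(motion controller) = MTBF/(MTBF+MTTR) = 28491/(28491+115.7) = 0.995955
Series availability: 0.989075 × 0.997783 × 0.995955 = 0.9829

0.9829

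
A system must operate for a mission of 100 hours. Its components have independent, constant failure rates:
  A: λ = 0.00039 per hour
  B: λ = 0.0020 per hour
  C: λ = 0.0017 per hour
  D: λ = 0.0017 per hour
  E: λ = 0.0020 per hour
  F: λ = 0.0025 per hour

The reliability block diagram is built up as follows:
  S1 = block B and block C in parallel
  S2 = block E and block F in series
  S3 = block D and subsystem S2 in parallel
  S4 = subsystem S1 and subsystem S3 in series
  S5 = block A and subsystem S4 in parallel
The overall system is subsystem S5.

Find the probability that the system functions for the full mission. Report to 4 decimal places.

R(A) = exp(−0.00039 × 100) = 0.961751
R(B) = exp(−0.0020 × 100) = 0.818731
R(C) = exp(−0.0017 × 100) = 0.843665
R(D) = exp(−0.0017 × 100) = 0.843665
R(E) = exp(−0.0020 × 100) = 0.818731
R(F) = exp(−0.0025 × 100) = 0.778801
Parallel (B and C): 1 − (1 − 0.818731)(1 − 0.843665) = 0.971661
Series (E and F): 0.818731 × 0.778801 = 0.637629
Parallel (D and [0.637629]): 1 − (1 − 0.843665)(1 − 0.637629) = 0.943349
Series ([0.971661] and [0.943349]): 0.971661 × 0.943349 = 0.916615
Parallel (A and [0.916615]): 1 − (1 − 0.961751)(1 − 0.916615) = 0.9968

0.9968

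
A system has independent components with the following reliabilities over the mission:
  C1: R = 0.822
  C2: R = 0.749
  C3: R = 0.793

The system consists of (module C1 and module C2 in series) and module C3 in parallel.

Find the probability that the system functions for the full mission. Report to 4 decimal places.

0.9204

Series (C1 and C2): 0.822000 × 0.749000 = 0.615678
Parallel ([0.615678] and C3): 1 − (1 − 0.615678)(1 − 0.793000) = 0.9204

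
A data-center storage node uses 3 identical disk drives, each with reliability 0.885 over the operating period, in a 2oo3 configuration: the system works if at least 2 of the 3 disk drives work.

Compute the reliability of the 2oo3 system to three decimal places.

R = Σ_{i=2}^{3} C(3,i) p^i (1−p)^{3−i} with p = 0.885
C(3,2)·0.885^2·0.115^1 = 0.27021
C(3,3)·0.885^3·0.115^0 = 0.69315
Sum = 0.963

0.963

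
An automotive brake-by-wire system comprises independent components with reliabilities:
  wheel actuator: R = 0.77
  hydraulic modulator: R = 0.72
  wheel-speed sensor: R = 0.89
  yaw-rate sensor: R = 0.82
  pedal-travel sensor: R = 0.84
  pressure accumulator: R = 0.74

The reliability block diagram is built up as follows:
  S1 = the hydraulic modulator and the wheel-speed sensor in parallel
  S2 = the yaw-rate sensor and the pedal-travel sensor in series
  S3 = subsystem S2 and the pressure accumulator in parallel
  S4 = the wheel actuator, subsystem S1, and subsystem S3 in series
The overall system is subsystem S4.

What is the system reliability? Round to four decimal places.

Parallel (hydraulic modulator and wheel-speed sensor): 1 − (1 − 0.720000)(1 − 0.890000) = 0.969200
Series (yaw-rate sensor and pedal-travel sensor): 0.820000 × 0.840000 = 0.688800
Parallel ([0.688800] and pressure accumulator): 1 − (1 − 0.688800)(1 − 0.740000) = 0.919088
Series (wheel actuator, [0.969200], and [0.919088]): 0.770000 × 0.969200 × 0.919088 = 0.6859

0.6859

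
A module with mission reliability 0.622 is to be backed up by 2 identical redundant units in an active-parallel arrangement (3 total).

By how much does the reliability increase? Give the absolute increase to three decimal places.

0.324

R_before = 0.622
R_after = 1 − (1 − 0.622)^3 = 0.946
ΔR = 0.946 − 0.622 = 0.324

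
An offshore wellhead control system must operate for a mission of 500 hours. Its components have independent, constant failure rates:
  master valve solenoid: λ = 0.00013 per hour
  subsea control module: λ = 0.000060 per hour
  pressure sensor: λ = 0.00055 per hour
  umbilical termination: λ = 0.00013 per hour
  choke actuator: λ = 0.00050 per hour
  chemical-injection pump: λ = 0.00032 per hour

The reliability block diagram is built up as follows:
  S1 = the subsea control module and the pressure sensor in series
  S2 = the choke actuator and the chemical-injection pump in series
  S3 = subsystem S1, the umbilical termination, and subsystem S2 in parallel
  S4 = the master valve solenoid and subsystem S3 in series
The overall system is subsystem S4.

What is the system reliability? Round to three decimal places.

0.932

R(master valve solenoid) = exp(−0.00013 × 500) = 0.93707
R(subsea control module) = exp(−0.000060 × 500) = 0.97045
R(pressure sensor) = exp(−0.00055 × 500) = 0.75957
R(umbilical termination) = exp(−0.00013 × 500) = 0.93707
R(choke actuator) = exp(−0.00050 × 500) = 0.77880
R(chemical-injection pump) = exp(−0.00032 × 500) = 0.85214
Series (subsea control module and pressure sensor): 0.97045 × 0.75957 = 0.73712
Series (choke actuator and chemical-injection pump): 0.77880 × 0.85214 = 0.66365
Parallel ([0.73712], umbilical termination, and [0.66365]): 1 − (1 − 0.73712)(1 − 0.93707)(1 − 0.66365) = 0.99444
Series (master valve solenoid and [0.99444]): 0.93707 × 0.99444 = 0.932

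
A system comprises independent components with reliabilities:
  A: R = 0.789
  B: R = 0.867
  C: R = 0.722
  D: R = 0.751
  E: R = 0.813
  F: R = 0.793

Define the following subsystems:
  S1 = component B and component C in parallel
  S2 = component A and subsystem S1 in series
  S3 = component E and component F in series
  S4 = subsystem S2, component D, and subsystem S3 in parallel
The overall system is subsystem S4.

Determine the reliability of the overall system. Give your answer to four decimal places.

Parallel (B and C): 1 − (1 − 0.867000)(1 − 0.722000) = 0.963026
Series (A and [0.963026]): 0.789000 × 0.963026 = 0.759828
Series (E and F): 0.813000 × 0.793000 = 0.644709
Parallel ([0.759828], D, and [0.644709]): 1 − (1 − 0.759828)(1 − 0.751000)(1 − 0.644709) = 0.9788

0.9788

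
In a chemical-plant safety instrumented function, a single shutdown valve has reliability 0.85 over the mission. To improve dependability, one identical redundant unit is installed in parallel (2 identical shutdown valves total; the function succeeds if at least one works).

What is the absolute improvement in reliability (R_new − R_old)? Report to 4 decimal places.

0.1275

R_before = 0.85
R_after = 1 − (1 − 0.85)^2 = 0.9775
ΔR = 0.9775 − 0.85 = 0.1275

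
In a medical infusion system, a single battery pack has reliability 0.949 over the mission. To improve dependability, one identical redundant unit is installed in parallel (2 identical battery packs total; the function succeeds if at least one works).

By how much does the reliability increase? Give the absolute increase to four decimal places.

0.0484

R_before = 0.949
R_after = 1 − (1 − 0.949)^2 = 0.9974
ΔR = 0.9974 − 0.949 = 0.0484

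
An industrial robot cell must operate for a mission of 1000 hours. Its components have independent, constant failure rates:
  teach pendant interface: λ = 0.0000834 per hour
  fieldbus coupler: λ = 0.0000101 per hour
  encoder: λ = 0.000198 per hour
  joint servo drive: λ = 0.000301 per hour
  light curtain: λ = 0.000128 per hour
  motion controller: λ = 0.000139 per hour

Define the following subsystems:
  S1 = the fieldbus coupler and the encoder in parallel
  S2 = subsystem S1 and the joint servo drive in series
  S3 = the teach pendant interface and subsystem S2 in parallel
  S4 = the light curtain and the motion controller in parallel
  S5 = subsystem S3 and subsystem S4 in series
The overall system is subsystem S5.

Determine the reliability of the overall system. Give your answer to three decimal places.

0.964

R(teach pendant interface) = exp(−0.0000834 × 1000) = 0.91998
R(fieldbus coupler) = exp(−0.0000101 × 1000) = 0.98995
R(encoder) = exp(−0.000198 × 1000) = 0.82037
R(joint servo drive) = exp(−0.000301 × 1000) = 0.74008
R(light curtain) = exp(−0.000128 × 1000) = 0.87985
R(motion controller) = exp(−0.000139 × 1000) = 0.87023
Parallel (fieldbus coupler and encoder): 1 − (1 − 0.98995)(1 − 0.82037) = 0.99819
Series ([0.99819] and joint servo drive): 0.99819 × 0.74008 = 0.73874
Parallel (teach pendant interface and [0.73874]): 1 − (1 − 0.91998)(1 − 0.73874) = 0.97909
Parallel (light curtain and motion controller): 1 − (1 − 0.87985)(1 − 0.87023) = 0.98441
Series ([0.97909] and [0.98441]): 0.97909 × 0.98441 = 0.964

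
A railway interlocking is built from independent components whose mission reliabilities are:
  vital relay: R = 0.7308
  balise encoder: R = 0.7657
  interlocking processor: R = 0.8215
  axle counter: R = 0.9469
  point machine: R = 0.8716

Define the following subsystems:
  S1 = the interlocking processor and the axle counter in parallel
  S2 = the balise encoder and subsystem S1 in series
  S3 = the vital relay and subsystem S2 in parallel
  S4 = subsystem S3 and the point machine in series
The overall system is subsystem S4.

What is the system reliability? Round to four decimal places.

0.8149

Parallel (interlocking processor and axle counter): 1 − (1 − 0.821500)(1 − 0.946900) = 0.990522
Series (balise encoder and [0.990522]): 0.765700 × 0.990522 = 0.758443
Parallel (vital relay and [0.758443]): 1 − (1 − 0.730800)(1 − 0.758443) = 0.934973
Series ([0.934973] and point machine): 0.934973 × 0.871600 = 0.8149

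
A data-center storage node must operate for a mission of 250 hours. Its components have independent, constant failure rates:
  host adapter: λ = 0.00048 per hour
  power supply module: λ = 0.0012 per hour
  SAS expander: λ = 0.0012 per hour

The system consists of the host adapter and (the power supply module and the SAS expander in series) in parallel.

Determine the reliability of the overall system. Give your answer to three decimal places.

0.949

R(host adapter) = exp(−0.00048 × 250) = 0.88692
R(power supply module) = exp(−0.0012 × 250) = 0.74082
R(SAS expander) = exp(−0.0012 × 250) = 0.74082
Series (power supply module and SAS expander): 0.74082 × 0.74082 = 0.54881
Parallel (host adapter and [0.54881]): 1 − (1 − 0.88692)(1 − 0.54881) = 0.949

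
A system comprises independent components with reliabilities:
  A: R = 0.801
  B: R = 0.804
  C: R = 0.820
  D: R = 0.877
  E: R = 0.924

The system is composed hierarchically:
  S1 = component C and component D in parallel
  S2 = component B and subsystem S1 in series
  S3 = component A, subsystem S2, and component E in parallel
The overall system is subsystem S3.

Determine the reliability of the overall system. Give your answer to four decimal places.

0.9968

Parallel (C and D): 1 − (1 − 0.820000)(1 − 0.877000) = 0.977860
Series (B and [0.977860]): 0.804000 × 0.977860 = 0.786199
Parallel (A, [0.786199], and E): 1 − (1 − 0.801000)(1 − 0.786199)(1 − 0.924000) = 0.9968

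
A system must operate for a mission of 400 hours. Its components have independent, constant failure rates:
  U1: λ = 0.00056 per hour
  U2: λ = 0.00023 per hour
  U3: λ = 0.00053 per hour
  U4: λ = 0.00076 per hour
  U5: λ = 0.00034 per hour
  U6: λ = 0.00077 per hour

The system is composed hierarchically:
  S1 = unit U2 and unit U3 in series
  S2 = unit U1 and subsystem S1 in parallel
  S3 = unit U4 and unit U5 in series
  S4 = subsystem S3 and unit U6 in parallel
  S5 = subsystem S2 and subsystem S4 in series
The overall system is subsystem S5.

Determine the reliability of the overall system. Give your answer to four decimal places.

R(U1) = exp(−0.00056 × 400) = 0.799315
R(U2) = exp(−0.00023 × 400) = 0.912105
R(U3) = exp(−0.00053 × 400) = 0.808965
R(U4) = exp(−0.00076 × 400) = 0.737861
R(U5) = exp(−0.00034 × 400) = 0.872843
R(U6) = exp(−0.00077 × 400) = 0.734915
Series (U2 and U3): 0.912105 × 0.808965 = 0.737861
Parallel (U1 and [0.737861]): 1 − (1 − 0.799315)(1 − 0.737861) = 0.947393
Series (U4 and U5): 0.737861 × 0.872843 = 0.644037
Parallel ([0.644037] and U6): 1 − (1 − 0.644037)(1 − 0.734915) = 0.905640
Series ([0.947393] and [0.905640]): 0.947393 × 0.905640 = 0.8580

0.8580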